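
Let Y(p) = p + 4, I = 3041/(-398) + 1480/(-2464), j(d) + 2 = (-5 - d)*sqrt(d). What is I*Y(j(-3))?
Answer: -505129/30646 + 505129*I*sqrt(3)/30646 ≈ -16.483 + 28.549*I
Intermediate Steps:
j(d) = -2 + sqrt(d)*(-5 - d) (j(d) = -2 + (-5 - d)*sqrt(d) = -2 + sqrt(d)*(-5 - d))
I = -505129/61292 (I = 3041*(-1/398) + 1480*(-1/2464) = -3041/398 - 185/308 = -505129/61292 ≈ -8.2413)
Y(p) = 4 + p
I*Y(j(-3)) = -505129*(4 + (-2 - (-3)**(3/2) - 5*I*sqrt(3)))/61292 = -505129*(4 + (-2 - (-3)*I*sqrt(3) - 5*I*sqrt(3)))/61292 = -505129*(4 + (-2 + 3*I*sqrt(3) - 5*I*sqrt(3)))/61292 = -505129*(4 + (-2 - 2*I*sqrt(3)))/61292 = -505129*(2 - 2*I*sqrt(3))/61292 = -505129/30646 + 505129*I*sqrt(3)/30646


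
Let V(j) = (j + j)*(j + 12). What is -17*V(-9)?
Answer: 918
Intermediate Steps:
V(j) = 2*j*(12 + j) (V(j) = (2*j)*(12 + j) = 2*j*(12 + j))
-17*V(-9) = -34*(-9)*(12 - 9) = -34*(-9)*3 = -17*(-54) = 918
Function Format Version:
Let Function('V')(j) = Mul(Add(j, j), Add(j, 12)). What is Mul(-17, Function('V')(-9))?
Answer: 918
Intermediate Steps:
Function('V')(j) = Mul(2, j, Add(12, j)) (Function('V')(j) = Mul(Mul(2, j), Add(12, j)) = Mul(2, j, Add(12, j)))
Mul(-17, Function('V')(-9)) = Mul(-17, Mul(2, -9, Add(12, -9))) = Mul(-17, Mul(2, -9, 3)) = Mul(-17, -54) = 918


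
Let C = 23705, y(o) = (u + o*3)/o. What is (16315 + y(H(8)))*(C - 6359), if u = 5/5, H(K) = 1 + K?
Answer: 849161866/3 ≈ 2.8305e+8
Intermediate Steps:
u = 1 (u = 5*(1/5) = 1)
y(o) = (1 + 3*o)/o (y(o) = (1 + o*3)/o = (1 + 3*o)/o)
(16315 + y(H(8)))*(C - 6359) = (16315 + (3 + 1/(1 + 8)))*(23705 - 6359) = (16315 + (3 + 1/9))*17346 = (16315 + 28/9)*17346 = (146863/9)*17346 = 849161866/3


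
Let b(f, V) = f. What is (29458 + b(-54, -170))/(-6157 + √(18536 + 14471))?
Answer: -90520214/18937821 - 14702*√33007/18937821 ≈ -4.9209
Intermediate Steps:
(29458 + b(-54, -170))/(-6157 + √(18536 + 14471)) = (29458 - 54)/(-6157 + √(18536 + 14471)) = 29404/(-6157 + √33007)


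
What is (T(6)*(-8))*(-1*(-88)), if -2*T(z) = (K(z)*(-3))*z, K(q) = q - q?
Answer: 0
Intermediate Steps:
K(q) = 0
T(z) = 0 (T(z) = -0*(-3)*z/2 = -0*z = -1/2*0 = 0)
(T(6)*(-8))*(-1*(-88)) = (0*(-8))*(-1*(-88)) = 0*88 = 0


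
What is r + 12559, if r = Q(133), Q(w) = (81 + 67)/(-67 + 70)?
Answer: 37825/3 ≈ 12608.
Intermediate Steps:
Q(w) = 148/3
r = 148/3 ≈ 49.333
r + 12559 = 148/3 + 12559 = 37825/3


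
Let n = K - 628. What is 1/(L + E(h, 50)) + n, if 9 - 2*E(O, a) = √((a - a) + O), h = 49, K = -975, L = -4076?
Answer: -6532226/4075 ≈ -1603.0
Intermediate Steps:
E(O, a) = 9/2 - √O/2 (E(O, a) = 9/2 - √((a - a) + O)/2 = 9/2 - √(0 + O)/2 = 9/2 - √O/2)
n = -1603 (n = -975 - 628 = -1603)
1/(L + E(h, 50)) + n = 1/(-4076 + (9/2 - √49/2)) - 1603 = 1/(-4076 + (9/2 - ½*7)) - 1603 = 1/(-4076 + (9/2 - 7/2)) - 1603 = 1/(-4076 + 1) - 1603 = 1/(-4075) - 1603 = -1/4075 - 1603 = -6532226/4075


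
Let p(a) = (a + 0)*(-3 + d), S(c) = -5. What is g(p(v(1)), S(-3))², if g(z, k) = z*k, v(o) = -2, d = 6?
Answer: 900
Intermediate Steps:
p(a) = 3*a (p(a) = (a + 0)*(-3 + 6) = a*3 = 3*a)
g(z, k) = k*z
g(p(v(1)), S(-3))² = (-15*(-2))² = (-5*(-6))² = 30² = 900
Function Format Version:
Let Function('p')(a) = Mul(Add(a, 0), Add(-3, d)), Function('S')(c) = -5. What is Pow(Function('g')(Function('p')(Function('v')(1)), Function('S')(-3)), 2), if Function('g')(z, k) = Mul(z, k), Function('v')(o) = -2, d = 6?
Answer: 900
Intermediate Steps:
Function('p')(a) = Mul(3, a) (Function('p')(a) = Mul(Add(a, 0), Add(-3, 6)) = Mul(a, 3) = Mul(3, a))
Function('g')(z, k) = Mul(k, z)
Pow(Function('g')(Function('p')(Function('v')(1)), Function('S')(-3)), 2) = Pow(Mul(-5, Mul(3, -2)), 2) = Pow(Mul(-5, -6), 2) = Pow(30, 2) = 900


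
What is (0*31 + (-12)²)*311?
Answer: 44784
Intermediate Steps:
(0*31 + (-12)²)*311 = (0 + 144)*311 = 144*311 = 44784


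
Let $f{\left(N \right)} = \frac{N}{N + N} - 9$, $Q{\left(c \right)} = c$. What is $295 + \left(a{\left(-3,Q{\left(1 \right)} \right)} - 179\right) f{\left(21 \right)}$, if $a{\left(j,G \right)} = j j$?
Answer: $1740$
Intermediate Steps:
$a{\left(j,G \right)} = j^{2}$
$f{\left(N \right)} = - \frac{17}{2}$ ($f{\left(N \right)} = \frac{N}{2 N} - 9 = \frac{1}{2 N} N - 9 = \frac{1}{2} - 9 = - \frac{17}{2}$)
$295 + \left(a{\left(-3,Q{\left(1 \right)} \right)} - 179\right) f{\left(21 \right)} = 295 + \left(\left(-3\right)^{2} - 179\right) \left(- \frac{17}{2}\right) = 295 + \left(9 - 179\right) \left(- \frac{17}{2}\right) = 295 - -1445 = 295 + 1445 = 1740$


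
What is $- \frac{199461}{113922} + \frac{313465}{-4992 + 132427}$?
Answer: $\frac{686149813}{967843338} \approx 0.70895$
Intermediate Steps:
$- \frac{199461}{113922} + \frac{313465}{-4992 + 132427} = \left(-199461\right) \frac{1}{113922} + \frac{313465}{127435} = - \frac{66487}{37974} + 313465 \cdot \frac{1}{127435} = - \frac{66487}{37974} + \frac{62693}{25487} = \frac{686149813}{967843338}$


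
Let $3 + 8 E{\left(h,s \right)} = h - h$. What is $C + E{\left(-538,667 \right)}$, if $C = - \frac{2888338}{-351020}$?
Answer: $\frac{5513411}{702040} \approx 7.8534$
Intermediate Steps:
$E{\left(h,s \right)} = - \frac{3}{8}$ ($E{\left(h,s \right)} = - \frac{3}{8} + \frac{h - h}{8} = - \frac{3}{8} + \frac{1}{8} \cdot 0 = - \frac{3}{8} + 0 = - \frac{3}{8}$)
$C = \frac{1444169}{175510}$ ($C = \left(-2888338\right) \left(- \frac{1}{351020}\right) = \frac{1444169}{175510} \approx 8.2284$)
$C + E{\left(-538,667 \right)} = \frac{1444169}{175510} - \frac{3}{8} = \frac{5513411}{702040}$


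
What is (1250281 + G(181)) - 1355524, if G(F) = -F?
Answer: -105424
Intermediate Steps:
(1250281 + G(181)) - 1355524 = (1250281 - 1*181) - 1355524 = (1250281 - 181) - 1355524 = 1250100 - 1355524 = -105424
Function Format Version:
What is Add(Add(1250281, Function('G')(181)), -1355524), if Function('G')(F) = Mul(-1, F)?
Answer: -105424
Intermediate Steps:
Add(Add(1250281, Function('G')(181)), -1355524) = Add(Add(1250281, Mul(-1, 181)), -1355524) = Add(Add(1250281, -181), -1355524) = Add(1250100, -1355524) = -105424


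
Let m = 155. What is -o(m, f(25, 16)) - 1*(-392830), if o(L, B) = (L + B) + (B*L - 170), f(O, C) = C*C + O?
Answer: 349009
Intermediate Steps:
f(O, C) = O + C**2 (f(O, C) = C**2 + O = O + C**2)
o(L, B) = -170 + B + L + B*L (o(L, B) = (B + L) + (-170 + B*L) = -170 + B + L + B*L)
-o(m, f(25, 16)) - 1*(-392830) = -(-170 + (25 + 16**2) + 155 + (25 + 16**2)*155) - 1*(-392830) = -(-170 + (25 + 256) + 155 + (25 + 256)*155) + 392830 = -(-170 + 281 + 155 + 281*155) + 392830 = -(-170 + 281 + 155 + 43555) + 392830 = -1*43821 + 392830 = -43821 + 392830 = 349009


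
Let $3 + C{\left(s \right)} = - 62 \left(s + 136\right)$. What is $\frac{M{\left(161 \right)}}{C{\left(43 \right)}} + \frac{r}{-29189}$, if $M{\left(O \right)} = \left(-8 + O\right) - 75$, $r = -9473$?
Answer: $\frac{6051943}{19060417} \approx 0.31751$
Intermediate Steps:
$M{\left(O \right)} = -83 + O$
$C{\left(s \right)} = -8435 - 62 s$ ($C{\left(s \right)} = -3 - 62 \left(s + 136\right) = -3 - 62 \left(136 + s\right) = -3 - \left(8432 + 62 s\right) = -8435 - 62 s$)
$\frac{M{\left(161 \right)}}{C{\left(43 \right)}} + \frac{r}{-29189} = \frac{-83 + 161}{-8435 - 2666} - \frac{9473}{-29189} = \frac{78}{-8435 - 2666} - - \frac{9473}{29189} = \frac{78}{-11101} + \frac{9473}{29189} = 78 \left(- \frac{1}{11101}\right) + \frac{9473}{29189} = - \frac{78}{11101} + \frac{9473}{29189} = \frac{6051943}{19060417}$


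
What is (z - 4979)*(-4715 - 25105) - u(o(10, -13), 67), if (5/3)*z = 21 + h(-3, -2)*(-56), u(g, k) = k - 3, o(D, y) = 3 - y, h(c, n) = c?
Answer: 145092128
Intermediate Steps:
u(g, k) = -3 + k
z = 567/5 (z = 3*(21 - 3*(-56))/5 = 3*(21 + 168)/5 = (⅗)*189 = 567/5 ≈ 113.40)
(z - 4979)*(-4715 - 25105) - u(o(10, -13), 67) = (567/5 - 4979)*(-4715 - 25105) - (-3 + 67) = -24328/5*(-29820) - 1*64 = 145092192 - 64 = 145092128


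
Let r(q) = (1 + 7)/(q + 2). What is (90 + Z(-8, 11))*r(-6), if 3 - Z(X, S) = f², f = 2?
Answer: -178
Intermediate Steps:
Z(X, S) = -1 (Z(X, S) = 3 - 1*2² = 3 - 1*4 = 3 - 4 = -1)
r(q) = 8/(2 + q)
(90 + Z(-8, 11))*r(-6) = (90 - 1)*(8/(2 - 6)) = 89*(8/(-4)) = 89*(8*(-¼)) = 89*(-2) = -178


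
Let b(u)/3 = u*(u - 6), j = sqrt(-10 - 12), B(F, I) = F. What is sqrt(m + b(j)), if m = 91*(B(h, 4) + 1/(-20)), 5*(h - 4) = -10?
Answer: sqrt(11145 - 1800*I*sqrt(22))/10 ≈ 11.209 - 3.7662*I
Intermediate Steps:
h = 2 (h = 4 + (1/5)*(-10) = 4 - 2 = 2)
m = 3549/20 (m = 91*(2 + 1/(-20)) = 91*(2 - 1/20) = 91*(39/20) = 3549/20 ≈ 177.45)
j = I*sqrt(22) (j = sqrt(-22) = I*sqrt(22) ≈ 4.6904*I)
b(u) = 3*u*(-6 + u) (b(u) = 3*(u*(u - 6)) = 3*(u*(-6 + u)) = 3*u*(-6 + u))
sqrt(m + b(j)) = sqrt(3549/20 + 3*(I*sqrt(22))*(-6 + I*sqrt(22))) = sqrt(3549/20 + 3*I*sqrt(22)*(-6 + I*sqrt(22)))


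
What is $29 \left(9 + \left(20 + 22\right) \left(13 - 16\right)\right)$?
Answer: $-3393$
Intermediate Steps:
$29 \left(9 + \left(20 + 22\right) \left(13 - 16\right)\right) = 29 \left(9 + 42 \left(-3\right)\right) = 29 \left(9 - 126\right) = 29 \left(-117\right) = -3393$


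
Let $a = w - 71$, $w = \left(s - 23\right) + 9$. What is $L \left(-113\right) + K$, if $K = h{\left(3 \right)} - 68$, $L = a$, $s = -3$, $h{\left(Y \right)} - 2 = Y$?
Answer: $9881$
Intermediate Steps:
$h{\left(Y \right)} = 2 + Y$
$w = -17$ ($w = \left(-3 - 23\right) + 9 = -26 + 9 = -17$)
$a = -88$ ($a = -17 - 71 = -88$)
$L = -88$
$K = -63$ ($K = \left(2 + 3\right) - 68 = 5 - 68 = -63$)
$L \left(-113\right) + K = \left(-88\right) \left(-113\right) - 63 = 9944 - 63 = 9881$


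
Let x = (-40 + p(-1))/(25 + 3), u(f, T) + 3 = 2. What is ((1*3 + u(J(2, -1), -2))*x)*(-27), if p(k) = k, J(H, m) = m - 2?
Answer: 1107/14 ≈ 79.071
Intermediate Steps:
J(H, m) = -2 + m
u(f, T) = -1 (u(f, T) = -3 + 2 = -1)
x = -41/28 (x = (-40 - 1)/(25 + 3) = -41/28 ≈ -1.4643)
((1*3 + u(J(2, -1), -2))*x)*(-27) = ((1*3 - 1)*(-41/28))*(-27) = ((3 - 1)*(-41/28))*(-27) = (2*(-41/28))*(-27) = -41/14*(-27) = 1107/14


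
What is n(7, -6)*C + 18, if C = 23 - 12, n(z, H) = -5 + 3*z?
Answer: 194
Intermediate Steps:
C = 11
n(7, -6)*C + 18 = (-5 + 3*7)*11 + 18 = (-5 + 21)*11 + 18 = 16*11 + 18 = 176 + 18 = 194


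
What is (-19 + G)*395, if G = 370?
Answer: 138645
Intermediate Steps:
(-19 + G)*395 = (-19 + 370)*395 = 351*395 = 138645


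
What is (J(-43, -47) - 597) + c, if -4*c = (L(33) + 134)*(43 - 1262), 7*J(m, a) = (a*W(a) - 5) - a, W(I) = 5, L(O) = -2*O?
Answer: 140689/7 ≈ 20098.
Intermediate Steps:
J(m, a) = -5/7 + 4*a/7 (J(m, a) = ((a*5 - 5) - a)/7 = ((5*a - 5) - a)/7 = ((-5 + 5*a) - a)/7 = (-5 + 4*a)/7 = -5/7 + 4*a/7)
c = 20723 (c = -(-2*33 + 134)*(43 - 1262)/4 = -(-66 + 134)*(-1219)/4 = -17*(-1219) = -1/4*(-82892) = 20723)
(J(-43, -47) - 597) + c = ((-5/7 + (4/7)*(-47)) - 597) + 20723 = ((-5/7 - 188/7) - 597) + 20723 = (-193/7 - 597) + 20723 = -4372/7 + 20723 = 140689/7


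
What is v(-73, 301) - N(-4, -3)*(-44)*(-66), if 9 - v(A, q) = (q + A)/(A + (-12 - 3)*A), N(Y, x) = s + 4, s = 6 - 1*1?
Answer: -13351011/511 ≈ -26127.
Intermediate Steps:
s = 5 (s = 6 - 1 = 5)
N(Y, x) = 9 (N(Y, x) = 5 + 4 = 9)
v(A, q) = 9 + (A + q)/(14*A) (v(A, q) = 9 - (q + A)/(A + (-12 - 3)*A) = 9 - (A + q)/(A - 15*A) = 9 - (A + q)/((-14*A)) = 9 - (A + q)*(-1/(14*A)) = 9 - (-1)*(A + q)/(14*A) = 9 + (A + q)/(14*A))
v(-73, 301) - N(-4, -3)*(-44)*(-66) = (1/14)*(301 + 127*(-73))/(-73) - 9*(-44)*(-66) = (1/14)*(-1/73)*(301 - 9271) - (-396)*(-66) = (1/14)*(-1/73)*(-8970) - 1*26136 = 4485/511 - 26136 = -13351011/511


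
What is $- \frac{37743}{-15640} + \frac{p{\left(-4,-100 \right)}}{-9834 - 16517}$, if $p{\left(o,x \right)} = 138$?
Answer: $\frac{43148151}{17918680} \approx 2.408$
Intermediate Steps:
$- \frac{37743}{-15640} + \frac{p{\left(-4,-100 \right)}}{-9834 - 16517} = - \frac{37743}{-15640} + \frac{138}{-9834 - 16517} = \left(-37743\right) \left(- \frac{1}{15640}\right) + \frac{138}{-9834 - 16517} = \frac{1641}{680} + \frac{138}{-26351} = \frac{1641}{680} + 138 \left(- \frac{1}{26351}\right) = \frac{1641}{680} - \frac{138}{26351} = \frac{43148151}{17918680}$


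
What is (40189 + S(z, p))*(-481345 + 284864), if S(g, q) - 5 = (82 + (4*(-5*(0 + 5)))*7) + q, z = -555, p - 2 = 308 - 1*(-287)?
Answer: -7893231213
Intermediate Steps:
p = 597 (p = 2 + (308 - 1*(-287)) = 2 + (308 + 287) = 2 + 595 = 597)
S(g, q) = -613 + q (S(g, q) = 5 + ((82 + (4*(-5*(0 + 5)))*7) + q) = 5 + ((82 + (4*(-5*5))*7) + q) = 5 + ((82 + (4*(-25))*7) + q) = 5 + ((82 - 100*7) + q) = 5 + ((82 - 700) + q) = 5 + (-618 + q) = -613 + q)
(40189 + S(z, p))*(-481345 + 284864) = (40189 + (-613 + 597))*(-481345 + 284864) = (40189 - 16)*(-196481) = 40173*(-196481) = -7893231213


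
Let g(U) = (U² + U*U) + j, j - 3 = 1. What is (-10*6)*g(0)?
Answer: -240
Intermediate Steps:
j = 4 (j = 3 + 1 = 4)
g(U) = 4 + 2*U² (g(U) = (U² + U*U) + 4 = (U² + U²) + 4 = 2*U² + 4 = 4 + 2*U²)
(-10*6)*g(0) = (-10*6)*(4 + 2*0²) = -60*(4 + 2*0) = -60*(4 + 0) = -60*4 = -240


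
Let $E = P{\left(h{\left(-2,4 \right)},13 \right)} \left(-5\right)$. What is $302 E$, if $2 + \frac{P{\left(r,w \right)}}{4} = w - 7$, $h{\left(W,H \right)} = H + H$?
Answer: $-24160$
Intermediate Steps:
$h{\left(W,H \right)} = 2 H$
$P{\left(r,w \right)} = -36 + 4 w$ ($P{\left(r,w \right)} = -8 + 4 \left(w - 7\right) = -8 + 4 \left(-7 + w\right) = -8 + \left(-28 + 4 w\right) = -36 + 4 w$)
$E = -80$ ($E = \left(-36 + 4 \cdot 13\right) \left(-5\right) = \left(-36 + 52\right) \left(-5\right) = 16 \left(-5\right) = -80$)
$302 E = 302 \left(-80\right) = -24160$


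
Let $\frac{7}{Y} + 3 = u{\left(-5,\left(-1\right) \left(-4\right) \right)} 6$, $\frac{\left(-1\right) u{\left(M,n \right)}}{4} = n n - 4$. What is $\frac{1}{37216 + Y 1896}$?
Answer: $\frac{97}{3605528} \approx 2.6903 \cdot 10^{-5}$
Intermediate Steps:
$u{\left(M,n \right)} = 16 - 4 n^{2}$ ($u{\left(M,n \right)} = - 4 \left(n n - 4\right) = - 4 \left(n^{2} - 4\right) = - 4 \left(-4 + n^{2}\right) = 16 - 4 n^{2}$)
$Y = - \frac{7}{291}$ ($Y = \frac{7}{-3 + \left(16 - 4 \left(\left(-1\right) \left(-4\right)\right)^{2}\right) 6} = \frac{7}{-3 + \left(16 - 4 \cdot 4^{2}\right) 6} = \frac{7}{-3 + \left(16 - 64\right) 6} = \frac{7}{-3 - 288} = \frac{7}{-291} = 7 \left(- \frac{1}{291}\right) = - \frac{7}{291} \approx -0.024055$)
$\frac{1}{37216 + Y 1896} = \frac{1}{37216 - \frac{4424}{97}} = \frac{1}{\frac{3605528}{97}} = \frac{97}{3605528}$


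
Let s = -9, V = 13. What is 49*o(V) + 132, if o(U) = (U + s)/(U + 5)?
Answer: 1286/9 ≈ 142.89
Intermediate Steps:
o(U) = (-9 + U)/(5 + U) (o(U) = (U - 9)/(U + 5) = (-9 + U)/(5 + U))
49*o(V) + 132 = 49*((-9 + 13)/(5 + 13)) + 132 = 49*(4/18) + 132 = 49*((1/18)*4) + 132 = 49*(2/9) + 132 = 98/9 + 132 = 1286/9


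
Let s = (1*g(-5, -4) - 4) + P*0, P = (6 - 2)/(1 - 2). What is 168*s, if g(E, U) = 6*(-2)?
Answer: -2688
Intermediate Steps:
P = -4 (P = 4/(-1) = 4*(-1) = -4)
g(E, U) = -12
s = -16 (s = (1*(-12) - 4) - 4*0 = (-12 - 4) + 0 = -16 + 0 = -16)
168*s = 168*(-16) = -2688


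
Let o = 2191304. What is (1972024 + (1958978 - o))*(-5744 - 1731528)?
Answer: -3022328623856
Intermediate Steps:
(1972024 + (1958978 - o))*(-5744 - 1731528) = (1972024 + (1958978 - 1*2191304))*(-5744 - 1731528) = (1972024 + (1958978 - 2191304))*(-1737272) = (1972024 - 232326)*(-1737272) = 1739698*(-1737272) = -3022328623856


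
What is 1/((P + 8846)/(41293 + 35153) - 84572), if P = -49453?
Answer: -76446/6465231719 ≈ -1.1824e-5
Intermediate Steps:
1/((P + 8846)/(41293 + 35153) - 84572) = 1/((-49453 + 8846)/(41293 + 35153) - 84572) = 1/(-40607/76446 - 84572) = 1/(-6465231719/76446) = -76446/6465231719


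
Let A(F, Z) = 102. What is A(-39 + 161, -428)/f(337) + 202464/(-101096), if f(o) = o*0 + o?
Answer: -7239822/4258669 ≈ -1.7000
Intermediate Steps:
f(o) = o (f(o) = 0 + o = o)
A(-39 + 161, -428)/f(337) + 202464/(-101096) = 102/337 + 202464/(-101096) = 102*(1/337) + 202464*(-1/101096) = 102/337 - 25308/12637 = -7239822/4258669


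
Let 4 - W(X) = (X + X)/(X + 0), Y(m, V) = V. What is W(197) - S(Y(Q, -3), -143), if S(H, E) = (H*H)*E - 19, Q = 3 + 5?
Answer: 1308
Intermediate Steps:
Q = 8
S(H, E) = -19 + E*H² (S(H, E) = H²*E - 19 = E*H² - 19 = -19 + E*H²)
W(X) = 2 (W(X) = 4 - (X + X)/(X + 0) = 4 - 2*X/X = 4 - 1*2 = 4 - 2 = 2)
W(197) - S(Y(Q, -3), -143) = 2 - (-19 - 143*(-3)²) = 2 - (-19 - 143*9) = 2 - (-19 - 1287) = 2 - 1*(-1306) = 2 + 1306 = 1308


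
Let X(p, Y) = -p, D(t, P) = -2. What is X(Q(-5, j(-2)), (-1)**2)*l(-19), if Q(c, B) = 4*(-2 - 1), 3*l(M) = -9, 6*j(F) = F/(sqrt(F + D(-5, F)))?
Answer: -36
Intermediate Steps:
j(F) = F/(6*sqrt(-2 + F)) (j(F) = (F/(sqrt(F - 2)))/6 = (F/(sqrt(-2 + F)))/6 = (F/sqrt(-2 + F))/6 = F/(6*sqrt(-2 + F)))
l(M) = -3 (l(M) = (1/3)*(-9) = -3)
Q(c, B) = -12 (Q(c, B) = 4*(-3) = -12)
X(Q(-5, j(-2)), (-1)**2)*l(-19) = -1*(-12)*(-3) = 12*(-3) = -36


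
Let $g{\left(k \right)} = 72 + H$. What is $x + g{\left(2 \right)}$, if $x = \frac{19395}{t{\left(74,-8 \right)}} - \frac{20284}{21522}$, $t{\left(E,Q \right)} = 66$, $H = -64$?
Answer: $\frac{71240677}{236742} \approx 300.92$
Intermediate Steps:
$g{\left(k \right)} = 8$ ($g{\left(k \right)} = 72 - 64 = 8$)
$x = \frac{69346741}{236742}$ ($x = \frac{19395}{66} - \frac{20284}{21522} = 19395 \cdot \frac{1}{66} - \frac{10142}{10761} = \frac{6465}{22} - \frac{10142}{10761} = \frac{69346741}{236742} \approx 292.92$)
$x + g{\left(2 \right)} = \frac{69346741}{236742} + 8 = \frac{71240677}{236742}$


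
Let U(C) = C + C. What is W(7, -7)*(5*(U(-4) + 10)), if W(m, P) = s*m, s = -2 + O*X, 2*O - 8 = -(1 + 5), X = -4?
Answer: -420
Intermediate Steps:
O = 1 (O = 4 + (-(1 + 5))/2 = 4 + (-1*6)/2 = 4 + (1/2)*(-6) = 4 - 3 = 1)
U(C) = 2*C
s = -6 (s = -2 + 1*(-4) = -2 - 4 = -6)
W(m, P) = -6*m
W(7, -7)*(5*(U(-4) + 10)) = (-6*7)*(5*(2*(-4) + 10)) = -210*(-8 + 10) = -210*2 = -42*10 = -420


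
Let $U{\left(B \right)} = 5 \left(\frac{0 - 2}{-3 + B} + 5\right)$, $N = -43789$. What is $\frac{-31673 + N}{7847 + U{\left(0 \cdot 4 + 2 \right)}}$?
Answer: $- \frac{37731}{3941} \approx -9.574$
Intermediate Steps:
$U{\left(B \right)} = 25 - \frac{10}{-3 + B}$ ($U{\left(B \right)} = 5 \left(- \frac{2}{-3 + B} + 5\right) = 5 \left(5 - \frac{2}{-3 + B}\right) = 25 - \frac{10}{-3 + B}$)
$\frac{-31673 + N}{7847 + U{\left(0 \cdot 4 + 2 \right)}} = \frac{-31673 - 43789}{7847 + \frac{5 \left(-17 + 5 \left(0 \cdot 4 + 2\right)\right)}{-3 + \left(0 \cdot 4 + 2\right)}} = - \frac{75462}{7847 + \frac{5 \left(-17 + 5 \left(0 + 2\right)\right)}{-3 + \left(0 + 2\right)}} = - \frac{75462}{7847 + \frac{5 \left(-17 + 5 \cdot 2\right)}{-3 + 2}} = - \frac{75462}{7847 + \frac{5 \left(-17 + 10\right)}{-1}} = - \frac{75462}{7847 + 5 \left(-1\right) \left(-7\right)} = - \frac{75462}{7847 + 35} = - \frac{75462}{7882} = \left(-75462\right) \frac{1}{7882} = - \frac{37731}{3941}$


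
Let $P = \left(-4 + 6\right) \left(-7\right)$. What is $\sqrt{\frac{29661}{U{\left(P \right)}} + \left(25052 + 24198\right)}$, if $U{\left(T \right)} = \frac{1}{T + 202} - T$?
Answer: $\frac{\sqrt{356117246894}}{2633} \approx 226.64$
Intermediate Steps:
$P = -14$ ($P = 2 \left(-7\right) = -14$)
$U{\left(T \right)} = \frac{1}{202 + T} - T$
$\sqrt{\frac{29661}{U{\left(P \right)}} + \left(25052 + 24198\right)} = \sqrt{\frac{29661}{\frac{1}{202 - 14} \left(1 - \left(-14\right)^{2} - -2828\right)} + \left(25052 + 24198\right)} = \sqrt{\frac{29661}{\frac{1}{188} \left(1 - 196 + 2828\right)} + 49250} = \sqrt{\frac{29661}{\frac{1}{188} \cdot 2633} + 49250} = \sqrt{\frac{29661}{\frac{2633}{188}} + 49250} = \sqrt{29661 \cdot \frac{188}{2633} + 49250} = \sqrt{\frac{5576268}{2633} + 49250} = \sqrt{\frac{135251518}{2633}} = \frac{\sqrt{356117246894}}{2633}$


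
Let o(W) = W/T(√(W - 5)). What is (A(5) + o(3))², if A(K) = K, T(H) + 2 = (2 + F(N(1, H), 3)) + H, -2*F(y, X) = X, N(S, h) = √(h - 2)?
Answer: (-119*I + 180*√2)/(I + 12*√2) ≈ 14.536 - 7.8687*I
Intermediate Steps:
N(S, h) = √(-2 + h)
F(y, X) = -X/2
T(H) = -3/2 + H (T(H) = -2 + ((2 - ½*3) + H) = -2 + ((2 - 3/2) + H) = -2 + (½ + H) = -3/2 + H)
o(W) = W/(-3/2 + √(-5 + W)) (o(W) = W/(-3/2 + √(W - 5)) = W/(-3/2 + √(-5 + W)))
(A(5) + o(3))² = (5 + 2*3/(-3 + 2*√(-5 + 3)))² = (5 + 2*3/(-3 + 2*√(-2)))² = (5 + 2*3/(-3 + 2*(I*√2)))² = (5 + 2*3/(-3 + 2*I*√2))² = (5 + 6/(-3 + 2*I*√2))²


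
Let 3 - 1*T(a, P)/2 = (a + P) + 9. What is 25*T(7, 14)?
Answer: -1350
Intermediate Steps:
T(a, P) = -12 - 2*P - 2*a (T(a, P) = 6 - 2*((a + P) + 9) = 6 - 2*((P + a) + 9) = 6 - 2*(9 + P + a) = 6 + (-18 - 2*P - 2*a) = -12 - 2*P - 2*a)
25*T(7, 14) = 25*(-12 - 2*14 - 2*7) = 25*(-12 - 28 - 14) = 25*(-54) = -1350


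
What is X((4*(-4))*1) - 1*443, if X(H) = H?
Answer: -459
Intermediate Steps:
X((4*(-4))*1) - 1*443 = (4*(-4))*1 - 1*443 = -16*1 - 443 = -16 - 443 = -459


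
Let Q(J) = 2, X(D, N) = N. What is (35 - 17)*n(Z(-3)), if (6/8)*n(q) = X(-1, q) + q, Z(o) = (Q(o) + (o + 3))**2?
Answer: 192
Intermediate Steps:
Z(o) = (5 + o)**2 (Z(o) = (2 + (o + 3))**2 = (2 + (3 + o))**2 = (5 + o)**2)
n(q) = 8*q/3 (n(q) = 4*(q + q)/3 = 4*(2*q)/3 = 8*q/3)
(35 - 17)*n(Z(-3)) = (35 - 17)*(8*(5 - 3)**2/3) = 18*((8/3)*2**2) = 18*((8/3)*4) = 18*(32/3) = 192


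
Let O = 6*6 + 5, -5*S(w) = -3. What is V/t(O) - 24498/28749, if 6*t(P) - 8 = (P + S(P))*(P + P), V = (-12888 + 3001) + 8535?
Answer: -66036552/20478871 ≈ -3.2246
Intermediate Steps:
V = -1352 (V = -9887 + 8535 = -1352)
S(w) = ⅗ (S(w) = -⅕*(-3) = ⅗)
O = 41 (O = 36 + 5 = 41)
t(P) = 4/3 + P*(⅗ + P)/3 (t(P) = 4/3 + ((P + ⅗)*(P + P))/6 = 4/3 + ((⅗ + P)*(2*P))/6 = 4/3 + (2*P*(⅗ + P))/6 = 4/3 + P*(⅗ + P)/3)
V/t(O) - 24498/28749 = -1352/(4/3 + (⅓)*41² + (⅕)*41) - 24498/28749 = -1352/(4/3 + (⅓)*1681 + 41/5) - 24498*1/28749 = -1352/(4/3 + 1681/3 + 41/5) - 8166/9583 = -1352/8548/15 - 8166/9583 = -1352*15/8548 - 8166/9583 = -5070/2137 - 8166/9583 = -66036552/20478871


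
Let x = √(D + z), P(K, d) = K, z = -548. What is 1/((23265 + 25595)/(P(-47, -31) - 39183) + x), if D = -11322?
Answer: -9583889/91351165113 - 15389929*I*√11870/182702330226 ≈ -0.00010491 - 0.0091774*I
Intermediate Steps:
x = I*√11870 (x = √(-11322 - 548) = √(-11870) = I*√11870 ≈ 108.95*I)
1/((23265 + 25595)/(P(-47, -31) - 39183) + x) = 1/((23265 + 25595)/(-47 - 39183) + I*√11870) = 1/(48860/(-39230) + I*√11870) = 1/(48860*(-1/39230) + I*√11870) = 1/(-4886/3923 + I*√11870)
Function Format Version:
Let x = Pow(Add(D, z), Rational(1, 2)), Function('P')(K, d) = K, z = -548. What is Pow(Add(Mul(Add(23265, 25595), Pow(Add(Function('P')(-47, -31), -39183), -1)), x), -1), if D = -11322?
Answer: Add(Rational(-9583889, 91351165113), Mul(Rational(-15389929, 182702330226), I, Pow(11870, Rational(1, 2)))) ≈ Add(-0.00010491, Mul(-0.0091774, I))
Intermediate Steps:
x = Mul(I, Pow(11870, Rational(1, 2))) (x = Pow(Add(-11322, -548), Rational(1, 2)) = Pow(-11870, Rational(1, 2)) = Mul(I, Pow(11870, Rational(1, 2))) ≈ Mul(108.95, I))
Pow(Add(Mul(Add(23265, 25595), Pow(Add(Function('P')(-47, -31), -39183), -1)), x), -1) = Pow(Add(Mul(Add(23265, 25595), Pow(Add(-47, -39183), -1)), Mul(I, Pow(11870, Rational(1, 2)))), -1) = Pow(Add(Mul(48860, Pow(-39230, -1)), Mul(I, Pow(11870, Rational(1, 2)))), -1) = Pow(Add(Mul(48860, Rational(-1, 39230)), Mul(I, Pow(11870, Rational(1, 2)))), -1) = Pow(Add(Rational(-4886, 3923), Mul(I, Pow(11870, Rational(1, 2)))), -1)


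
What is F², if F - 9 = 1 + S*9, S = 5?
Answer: 3025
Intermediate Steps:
F = 55 (F = 9 + (1 + 5*9) = 9 + (1 + 45) = 9 + 46 = 55)
F² = 55² = 3025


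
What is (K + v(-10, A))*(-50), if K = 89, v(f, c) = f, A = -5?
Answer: -3950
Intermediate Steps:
(K + v(-10, A))*(-50) = (89 - 10)*(-50) = 79*(-50) = -3950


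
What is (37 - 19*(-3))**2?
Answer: 8836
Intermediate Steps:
(37 - 19*(-3))**2 = (37 + 57)**2 = 94**2 = 8836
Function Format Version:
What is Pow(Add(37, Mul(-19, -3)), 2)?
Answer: 8836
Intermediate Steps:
Pow(Add(37, Mul(-19, -3)), 2) = Pow(Add(37, 57), 2) = Pow(94, 2) = 8836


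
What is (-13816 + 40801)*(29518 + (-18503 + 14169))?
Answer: 679590240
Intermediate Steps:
(-13816 + 40801)*(29518 + (-18503 + 14169)) = 26985*(29518 - 4334) = 26985*25184 = 679590240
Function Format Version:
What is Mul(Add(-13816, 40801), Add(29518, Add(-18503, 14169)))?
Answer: 679590240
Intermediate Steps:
Mul(Add(-13816, 40801), Add(29518, Add(-18503, 14169))) = Mul(26985, Add(29518, -4334)) = Mul(26985, 25184) = 679590240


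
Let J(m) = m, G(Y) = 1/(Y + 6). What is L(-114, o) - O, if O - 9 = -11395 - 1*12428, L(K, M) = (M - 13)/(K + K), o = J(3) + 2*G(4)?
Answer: 27148009/1140 ≈ 23814.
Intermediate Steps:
G(Y) = 1/(6 + Y)
o = 16/5 (o = 3 + 2/(6 + 4) = 3 + 2/10 = 3 + 2*(1/10) = 3 + 1/5 = 16/5 ≈ 3.2000)
L(K, M) = (-13 + M)/(2*K) (L(K, M) = (-13 + M)/((2*K)) = (-13 + M)*(1/(2*K)) = (-13 + M)/(2*K))
O = -23814 (O = 9 + (-11395 - 1*12428) = 9 + (-11395 - 12428) = 9 - 23823 = -23814)
L(-114, o) - O = (1/2)*(-13 + 16/5)/(-114) - 1*(-23814) = (1/2)*(-1/114)*(-49/5) + 23814 = 49/1140 + 23814 = 27148009/1140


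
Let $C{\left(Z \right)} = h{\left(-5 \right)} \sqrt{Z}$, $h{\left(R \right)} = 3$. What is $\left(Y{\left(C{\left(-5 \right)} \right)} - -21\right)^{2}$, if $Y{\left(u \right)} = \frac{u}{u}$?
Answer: $484$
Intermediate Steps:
$C{\left(Z \right)} = 3 \sqrt{Z}$
$Y{\left(u \right)} = 1$
$\left(Y{\left(C{\left(-5 \right)} \right)} - -21\right)^{2} = \left(1 - -21\right)^{2} = \left(1 + 21\right)^{2} = 22^{2} = 484$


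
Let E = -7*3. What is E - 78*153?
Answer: -11955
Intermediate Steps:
E = -21
E - 78*153 = -21 - 78*153 = -21 - 11934 = -11955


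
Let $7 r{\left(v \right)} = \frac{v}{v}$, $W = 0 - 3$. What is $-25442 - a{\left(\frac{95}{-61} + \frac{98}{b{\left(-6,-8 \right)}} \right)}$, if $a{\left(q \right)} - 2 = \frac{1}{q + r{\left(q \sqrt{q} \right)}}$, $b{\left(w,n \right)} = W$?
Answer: $- \frac{1110832871}{43658} \approx -25444.0$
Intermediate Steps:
$W = -3$
$b{\left(w,n \right)} = -3$
$r{\left(v \right)} = \frac{1}{7}$ ($r{\left(v \right)} = \frac{v \frac{1}{v}}{7} = \frac{1}{7} \cdot 1 = \frac{1}{7}$)
$a{\left(q \right)} = 2 + \frac{1}{\frac{1}{7} + q}$ ($a{\left(q \right)} = 2 + \frac{1}{q + \frac{1}{7}} = 2 + \frac{1}{\frac{1}{7} + q}$)
$-25442 - a{\left(\frac{95}{-61} + \frac{98}{b{\left(-6,-8 \right)}} \right)} = -25442 - \frac{9 + 14 \left(\frac{95}{-61} + \frac{98}{-3}\right)}{1 + 7 \left(\frac{95}{-61} + \frac{98}{-3}\right)} = -25442 - \frac{9 + 14 \left(95 \left(- \frac{1}{61}\right) + 98 \left(- \frac{1}{3}\right)\right)}{1 + 7 \left(95 \left(- \frac{1}{61}\right) + 98 \left(- \frac{1}{3}\right)\right)} = -25442 - \frac{9 + 14 \left(- \frac{95}{61} - \frac{98}{3}\right)}{1 + 7 \left(- \frac{95}{61} - \frac{98}{3}\right)} = -25442 - \frac{9 + 14 \left(- \frac{6263}{183}\right)}{1 + 7 \left(- \frac{6263}{183}\right)} = -25442 - \frac{9 - \frac{87682}{183}}{1 - \frac{43841}{183}} = -25442 - \frac{1}{- \frac{43658}{183}} \left(- \frac{86035}{183}\right) = -25442 - \left(- \frac{183}{43658}\right) \left(- \frac{86035}{183}\right) = -25442 - \frac{86035}{43658} = - \frac{1110832871}{43658}$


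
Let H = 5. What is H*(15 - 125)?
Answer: -550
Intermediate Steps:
H*(15 - 125) = 5*(15 - 125) = 5*(-110) = -550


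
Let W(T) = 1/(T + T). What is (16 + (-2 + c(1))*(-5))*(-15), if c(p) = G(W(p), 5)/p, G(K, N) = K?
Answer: -705/2 ≈ -352.50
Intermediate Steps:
W(T) = 1/(2*T)
c(p) = 1/(2*p²) (c(p) = (1/(2*p))/p = 1/(2*p²))
(16 + (-2 + c(1))*(-5))*(-15) = (16 + (-2 + (½)/1²)*(-5))*(-15) = (16 + (-2 + (½)*1)*(-5))*(-15) = (16 + (-2 + ½)*(-5))*(-15) = (16 - 3/2*(-5))*(-15) = (16 + 15/2)*(-15) = (47/2)*(-15) = -705/2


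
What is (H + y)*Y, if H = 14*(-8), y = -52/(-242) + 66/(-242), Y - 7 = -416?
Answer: 5545631/121 ≈ 45832.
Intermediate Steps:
Y = -409 (Y = 7 - 416 = -409)
y = -7/121 (y = -52*(-1/242) + 66*(-1/242) = 26/121 - 3/11 = -7/121 ≈ -0.057851)
H = -112
(H + y)*Y = (-112 - 7/121)*(-409) = -13559/121*(-409) = 5545631/121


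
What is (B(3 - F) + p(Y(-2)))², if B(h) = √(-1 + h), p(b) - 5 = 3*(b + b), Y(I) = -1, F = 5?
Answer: (1 - I*√3)² ≈ -2.0 - 3.4641*I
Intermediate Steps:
p(b) = 5 + 6*b (p(b) = 5 + 3*(b + b) = 5 + 3*(2*b) = 5 + 6*b)
(B(3 - F) + p(Y(-2)))² = (√(-1 + (3 - 1*5)) + (5 + 6*(-1)))² = (√(-1 + (3 - 5)) + (5 - 6))² = (√(-1 - 2) - 1)² = (√(-3) - 1)² = (I*√3 - 1)² = (-1 + I*√3)²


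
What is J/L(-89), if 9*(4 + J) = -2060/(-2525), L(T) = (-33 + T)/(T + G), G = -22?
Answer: -328708/92415 ≈ -3.5569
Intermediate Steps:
L(T) = (-33 + T)/(-22 + T) (L(T) = (-33 + T)/(T - 22) = (-33 + T)/(-22 + T))
J = -17768/4545 (J = -4 + (-2060/(-2525))/9 = -4 + (-2060*(-1/2525))/9 = -4 + (⅑)*(412/505) = -4 + 412/4545 = -17768/4545 ≈ -3.9094)
J/L(-89) = -17768*(-22 - 89)/(-33 - 89)/4545 = -17768/(4545*(-122/(-111))) = -17768/(4545*((-1/111*(-122)))) = -17768/(4545*122/111) = -17768/4545*111/122 = -328708/92415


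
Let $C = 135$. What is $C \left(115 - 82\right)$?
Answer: $4455$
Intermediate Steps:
$C \left(115 - 82\right) = 135 \left(115 - 82\right) = 135 \cdot 33 = 4455$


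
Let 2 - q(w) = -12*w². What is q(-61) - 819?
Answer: 43835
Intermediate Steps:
q(w) = 2 + 12*w² (q(w) = 2 - (-12)*w² = 2 + 12*w²)
q(-61) - 819 = (2 + 12*(-61)²) - 819 = (2 + 12*3721) - 819 = (2 + 44652) - 819 = 44654 - 819 = 43835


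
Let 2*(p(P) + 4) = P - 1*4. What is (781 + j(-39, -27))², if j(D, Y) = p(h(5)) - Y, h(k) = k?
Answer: 2588881/4 ≈ 6.4722e+5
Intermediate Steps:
p(P) = -6 + P/2 (p(P) = -4 + (P - 1*4)/2 = -4 + (P - 4)/2 = -4 + (-4 + P)/2 = -4 + (-2 + P/2) = -6 + P/2)
j(D, Y) = -7/2 - Y (j(D, Y) = (-6 + (½)*5) - Y = (-6 + 5/2) - Y = -7/2 - Y)
(781 + j(-39, -27))² = (781 + (-7/2 - 1*(-27)))² = (781 + (-7/2 + 27))² = (781 + 47/2)² = (1609/2)² = 2588881/4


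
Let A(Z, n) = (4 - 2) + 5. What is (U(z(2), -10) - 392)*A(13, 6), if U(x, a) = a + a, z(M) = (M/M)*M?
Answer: -2884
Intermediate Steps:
z(M) = M (z(M) = 1*M = M)
A(Z, n) = 7 (A(Z, n) = 2 + 5 = 7)
U(x, a) = 2*a
(U(z(2), -10) - 392)*A(13, 6) = (2*(-10) - 392)*7 = (-20 - 392)*7 = -412*7 = -2884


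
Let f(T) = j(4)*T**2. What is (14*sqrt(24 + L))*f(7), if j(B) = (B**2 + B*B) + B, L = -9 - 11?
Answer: 49392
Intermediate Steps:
L = -20
j(B) = B + 2*B**2 (j(B) = (B**2 + B**2) + B = 2*B**2 + B = B + 2*B**2)
f(T) = 36*T**2 (f(T) = (4*(1 + 2*4))*T**2 = (4*(1 + 8))*T**2 = (4*9)*T**2 = 36*T**2)
(14*sqrt(24 + L))*f(7) = (14*sqrt(24 - 20))*(36*7**2) = (14*sqrt(4))*(36*49) = (14*2)*1764 = 28*1764 = 49392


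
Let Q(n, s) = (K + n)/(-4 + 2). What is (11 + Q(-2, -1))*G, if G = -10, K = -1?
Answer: -125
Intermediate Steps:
Q(n, s) = 1/2 - n/2 (Q(n, s) = (-1 + n)/(-4 + 2) = (-1 + n)/(-2) = (-1 + n)*(-1/2) = 1/2 - n/2)
(11 + Q(-2, -1))*G = (11 + (1/2 - 1/2*(-2)))*(-10) = (11 + (1/2 + 1))*(-10) = (11 + 3/2)*(-10) = (25/2)*(-10) = -125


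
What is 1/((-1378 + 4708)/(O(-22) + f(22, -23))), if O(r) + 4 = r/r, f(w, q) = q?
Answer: -13/1665 ≈ -0.0078078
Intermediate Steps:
O(r) = -3 (O(r) = -4 + r/r = -4 + 1 = -3)
1/((-1378 + 4708)/(O(-22) + f(22, -23))) = 1/((-1378 + 4708)/(-3 - 23)) = 1/(3330/(-26)) = 1/(3330*(-1/26)) = 1/(-1665/13) = -13/1665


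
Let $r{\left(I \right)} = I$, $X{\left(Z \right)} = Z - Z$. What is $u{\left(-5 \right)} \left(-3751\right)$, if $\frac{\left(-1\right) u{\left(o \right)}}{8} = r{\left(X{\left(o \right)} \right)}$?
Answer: $0$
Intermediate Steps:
$X{\left(Z \right)} = 0$
$u{\left(o \right)} = 0$ ($u{\left(o \right)} = \left(-8\right) 0 = 0$)
$u{\left(-5 \right)} \left(-3751\right) = 0 \left(-3751\right) = 0$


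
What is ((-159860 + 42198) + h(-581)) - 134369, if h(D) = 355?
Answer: -251676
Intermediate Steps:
((-159860 + 42198) + h(-581)) - 134369 = ((-159860 + 42198) + 355) - 134369 = (-117662 + 355) - 134369 = -117307 - 134369 = -251676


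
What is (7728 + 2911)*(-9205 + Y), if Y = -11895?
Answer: -224482900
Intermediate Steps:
(7728 + 2911)*(-9205 + Y) = (7728 + 2911)*(-9205 - 11895) = 10639*(-21100) = -224482900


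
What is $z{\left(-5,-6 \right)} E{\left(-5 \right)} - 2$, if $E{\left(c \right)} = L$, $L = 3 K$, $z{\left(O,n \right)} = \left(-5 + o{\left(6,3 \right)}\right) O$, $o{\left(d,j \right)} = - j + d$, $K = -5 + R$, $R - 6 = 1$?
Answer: $58$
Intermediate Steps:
$R = 7$ ($R = 6 + 1 = 7$)
$K = 2$ ($K = -5 + 7 = 2$)
$o{\left(d,j \right)} = d - j$
$z{\left(O,n \right)} = - 2 O$ ($z{\left(O,n \right)} = \left(-5 + \left(6 - 3\right)\right) O = \left(-5 + 3\right) O = - 2 O$)
$L = 6$ ($L = 3 \cdot 2 = 6$)
$E{\left(c \right)} = 6$
$z{\left(-5,-6 \right)} E{\left(-5 \right)} - 2 = \left(-2\right) \left(-5\right) 6 - 2 = 10 \cdot 6 - 2 = 60 - 2 = 58$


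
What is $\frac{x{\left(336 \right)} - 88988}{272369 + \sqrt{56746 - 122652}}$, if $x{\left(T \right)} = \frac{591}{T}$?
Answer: $- \frac{904851490457}{2769571021168} + \frac{3322153 i \sqrt{65906}}{2769571021168} \approx -0.32671 + 0.00030794 i$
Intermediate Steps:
$\frac{x{\left(336 \right)} - 88988}{272369 + \sqrt{56746 - 122652}} = \frac{\frac{591}{336} - 88988}{272369 + \sqrt{56746 - 122652}} = \frac{591 \cdot \frac{1}{336} - 88988}{272369 + \sqrt{-65906}} = \frac{\frac{197}{112} - 88988}{272369 + i \sqrt{65906}} = - \frac{9966459}{112 \left(272369 + i \sqrt{65906}\right)}$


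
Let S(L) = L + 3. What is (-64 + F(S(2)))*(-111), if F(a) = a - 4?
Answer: 6993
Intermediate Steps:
S(L) = 3 + L
F(a) = -4 + a
(-64 + F(S(2)))*(-111) = (-64 + (-4 + (3 + 2)))*(-111) = (-64 + (-4 + 5))*(-111) = (-64 + 1)*(-111) = -63*(-111) = 6993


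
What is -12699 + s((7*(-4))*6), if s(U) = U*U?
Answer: 15525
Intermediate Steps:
s(U) = U²
-12699 + s((7*(-4))*6) = -12699 + ((7*(-4))*6)² = -12699 + (-28*6)² = -12699 + (-168)² = -12699 + 28224 = 15525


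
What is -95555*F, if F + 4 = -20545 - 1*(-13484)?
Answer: 675096075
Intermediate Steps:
F = -7065 (F = -4 + (-20545 - 1*(-13484)) = -4 + (-20545 + 13484) = -4 - 7061 = -7065)
-95555*F = -95555/(1/(-7065)) = -95555/(-1/7065) = -95555*(-7065) = 675096075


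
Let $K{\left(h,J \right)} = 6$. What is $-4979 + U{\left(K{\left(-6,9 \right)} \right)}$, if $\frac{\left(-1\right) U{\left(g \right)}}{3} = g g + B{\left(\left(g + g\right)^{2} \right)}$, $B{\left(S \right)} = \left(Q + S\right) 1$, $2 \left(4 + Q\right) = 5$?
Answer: $- \frac{11029}{2} \approx -5514.5$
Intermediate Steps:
$Q = - \frac{3}{2}$ ($Q = -4 + \frac{1}{2} \cdot 5 = -4 + \frac{5}{2} = - \frac{3}{2} \approx -1.5$)
$B{\left(S \right)} = - \frac{3}{2} + S$ ($B{\left(S \right)} = \left(- \frac{3}{2} + S\right) 1 = - \frac{3}{2} + S$)
$U{\left(g \right)} = \frac{9}{2} - 15 g^{2}$ ($U{\left(g \right)} = - 3 \left(g g + \left(- \frac{3}{2} + \left(g + g\right)^{2}\right)\right) = - 3 \left(g^{2} + \left(- \frac{3}{2} + \left(2 g\right)^{2}\right)\right) = - 3 \left(g^{2} + \left(- \frac{3}{2} + 4 g^{2}\right)\right) = - 3 \left(- \frac{3}{2} + 5 g^{2}\right) = \frac{9}{2} - 15 g^{2}$)
$-4979 + U{\left(K{\left(-6,9 \right)} \right)} = -4979 + \left(\frac{9}{2} - 15 \cdot 6^{2}\right) = -4979 + \left(\frac{9}{2} - 540\right) = -4979 - \frac{1071}{2} = - \frac{11029}{2}$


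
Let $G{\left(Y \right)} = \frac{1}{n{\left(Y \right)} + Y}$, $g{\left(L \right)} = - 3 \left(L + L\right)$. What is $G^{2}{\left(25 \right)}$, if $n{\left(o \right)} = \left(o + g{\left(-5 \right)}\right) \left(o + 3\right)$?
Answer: $\frac{1}{2449225} \approx 4.0829 \cdot 10^{-7}$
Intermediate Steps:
$g{\left(L \right)} = - 6 L$ ($g{\left(L \right)} = - 3 \cdot 2 L = - 6 L$)
$n{\left(o \right)} = \left(3 + o\right) \left(30 + o\right)$ ($n{\left(o \right)} = \left(o - -30\right) \left(o + 3\right) = \left(o + 30\right) \left(3 + o\right) = \left(30 + o\right) \left(3 + o\right) = \left(3 + o\right) \left(30 + o\right)$)
$G{\left(Y \right)} = \frac{1}{90 + Y^{2} + 34 Y}$ ($G{\left(Y \right)} = \frac{1}{\left(90 + Y^{2} + 33 Y\right) + Y} = \frac{1}{90 + Y^{2} + 34 Y}$)
$G^{2}{\left(25 \right)} = \left(\frac{1}{90 + 25^{2} + 34 \cdot 25}\right)^{2} = \left(\frac{1}{90 + 625 + 850}\right)^{2} = \left(\frac{1}{1565}\right)^{2} = \frac{1}{2449225}$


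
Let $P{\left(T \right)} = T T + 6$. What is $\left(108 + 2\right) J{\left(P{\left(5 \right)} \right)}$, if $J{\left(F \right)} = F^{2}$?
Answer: $105710$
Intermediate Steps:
$P{\left(T \right)} = 6 + T^{2}$ ($P{\left(T \right)} = T^{2} + 6 = 6 + T^{2}$)
$\left(108 + 2\right) J{\left(P{\left(5 \right)} \right)} = \left(108 + 2\right) \left(6 + 5^{2}\right)^{2} = 110 \left(6 + 25\right)^{2} = 110 \cdot 31^{2} = 110 \cdot 961 = 105710$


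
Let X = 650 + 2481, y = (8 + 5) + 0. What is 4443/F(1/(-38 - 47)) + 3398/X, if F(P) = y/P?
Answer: -10156243/3459755 ≈ -2.9355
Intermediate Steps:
y = 13 (y = 13 + 0 = 13)
F(P) = 13/P
X = 3131
4443/F(1/(-38 - 47)) + 3398/X = 4443/((13/(1/(-38 - 47)))) + 3398/3131 = 4443/((13/(1/(-85)))) + 3398*(1/3131) = 4443/((13/(-1/85))) + 3398/3131 = 4443/((13*(-85))) + 3398/3131 = 4443/(-1105) + 3398/3131 = 4443*(-1/1105) + 3398/3131 = -4443/1105 + 3398/3131 = -10156243/3459755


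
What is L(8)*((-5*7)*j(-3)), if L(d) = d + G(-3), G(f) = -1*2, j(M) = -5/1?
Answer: 1050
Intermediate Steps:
j(M) = -5 (j(M) = -5*1 = -5)
G(f) = -2
L(d) = -2 + d (L(d) = d - 2 = -2 + d)
L(8)*((-5*7)*j(-3)) = (-2 + 8)*(-5*7*(-5)) = 6*(-35*(-5)) = 6*175 = 1050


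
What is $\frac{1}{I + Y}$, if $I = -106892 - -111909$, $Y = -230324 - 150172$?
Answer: $- \frac{1}{375479} \approx -2.6633 \cdot 10^{-6}$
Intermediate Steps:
$Y = -380496$
$I = 5017$ ($I = -106892 + \left(-90413 + 202322\right) = -106892 + 111909 = 5017$)
$\frac{1}{I + Y} = \frac{1}{5017 - 380496} = \frac{1}{-375479} = - \frac{1}{375479}$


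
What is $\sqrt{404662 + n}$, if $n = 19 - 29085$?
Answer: $2 \sqrt{93899} \approx 612.86$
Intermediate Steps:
$n = -29066$ ($n = 19 - 29085 = -29066$)
$\sqrt{404662 + n} = \sqrt{404662 - 29066} = \sqrt{375596} = 2 \sqrt{93899}$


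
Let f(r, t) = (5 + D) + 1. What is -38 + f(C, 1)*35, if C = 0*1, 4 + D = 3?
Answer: 137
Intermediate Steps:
D = -1 (D = -4 + 3 = -1)
C = 0
f(r, t) = 5 (f(r, t) = (5 - 1) + 1 = 4 + 1 = 5)
-38 + f(C, 1)*35 = -38 + 5*35 = -38 + 175 = 137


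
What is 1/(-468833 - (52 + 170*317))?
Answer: -1/522775 ≈ -1.9129e-6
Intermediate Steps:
1/(-468833 - (52 + 170*317)) = 1/(-468833 - (52 + 53890)) = 1/(-468833 - 1*53942) = 1/(-468833 - 53942) = 1/(-522775) = -1/522775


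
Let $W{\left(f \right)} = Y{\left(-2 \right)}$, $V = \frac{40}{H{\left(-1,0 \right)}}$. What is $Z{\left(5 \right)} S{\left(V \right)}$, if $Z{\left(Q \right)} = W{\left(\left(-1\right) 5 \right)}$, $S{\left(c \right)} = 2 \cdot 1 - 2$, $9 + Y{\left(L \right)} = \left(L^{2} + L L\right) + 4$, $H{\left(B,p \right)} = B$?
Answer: $0$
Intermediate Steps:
$Y{\left(L \right)} = -5 + 2 L^{2}$ ($Y{\left(L \right)} = -9 + \left(\left(L^{2} + L L\right) + 4\right) = -9 + \left(\left(L^{2} + L^{2}\right) + 4\right) = -9 + \left(2 L^{2} + 4\right) = -9 + \left(4 + 2 L^{2}\right) = -5 + 2 L^{2}$)
$V = -40$ ($V = \frac{40}{-1} = 40 \left(-1\right) = -40$)
$S{\left(c \right)} = 0$ ($S{\left(c \right)} = 2 - 2 = 0$)
$W{\left(f \right)} = 3$ ($W{\left(f \right)} = -5 + 2 \left(-2\right)^{2} = -5 + 2 \cdot 4 = -5 + 8 = 3$)
$Z{\left(Q \right)} = 3$
$Z{\left(5 \right)} S{\left(V \right)} = 3 \cdot 0 = 0$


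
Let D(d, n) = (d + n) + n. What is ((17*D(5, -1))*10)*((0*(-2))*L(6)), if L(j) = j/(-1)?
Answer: 0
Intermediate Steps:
D(d, n) = d + 2*n
L(j) = -j (L(j) = j*(-1) = -j)
((17*D(5, -1))*10)*((0*(-2))*L(6)) = ((17*(5 + 2*(-1)))*10)*((0*(-2))*(-1*6)) = ((17*(5 - 2))*10)*(0*(-6)) = ((17*3)*10)*0 = (51*10)*0 = 510*0 = 0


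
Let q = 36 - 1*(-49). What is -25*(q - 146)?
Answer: 1525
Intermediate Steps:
q = 85 (q = 36 + 49 = 85)
-25*(q - 146) = -25*(85 - 146) = -25*(-61) = 1525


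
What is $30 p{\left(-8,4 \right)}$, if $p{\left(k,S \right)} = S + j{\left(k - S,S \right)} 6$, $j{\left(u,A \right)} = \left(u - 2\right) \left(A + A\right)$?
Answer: $-20040$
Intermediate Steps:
$j{\left(u,A \right)} = 2 A \left(-2 + u\right)$ ($j{\left(u,A \right)} = \left(-2 + u\right) 2 A = 2 A \left(-2 + u\right)$)
$p{\left(k,S \right)} = S + 12 S \left(-2 + k - S\right)$ ($p{\left(k,S \right)} = S + 2 S \left(-2 - \left(S - k\right)\right) 6 = S + 2 S \left(-2 + k - S\right) 6 = S + 12 S \left(-2 + k - S\right)$)
$30 p{\left(-8,4 \right)} = 30 \cdot 4 \left(-23 - 48 + 12 \left(-8\right)\right) = 30 \cdot 4 \left(-23 - 48 - 96\right) = 30 \cdot 4 \left(-167\right) = 30 \left(-668\right) = -20040$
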